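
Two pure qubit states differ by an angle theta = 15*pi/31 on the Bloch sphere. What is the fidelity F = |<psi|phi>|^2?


For states separated by angle theta on Bloch sphere:
F = cos^2(theta/2)
theta = 15*pi/31 = 1.5201
theta/2 = 0.7601
cos(theta/2) = 0.7248
F = 0.5253

0.5253


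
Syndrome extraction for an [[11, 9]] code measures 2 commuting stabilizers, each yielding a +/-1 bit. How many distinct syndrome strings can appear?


Each stabilizer generator gives a binary (+1 or -1) measurement outcome.
With 2 independent generators:
Total syndromes = 2^2
= 4

4


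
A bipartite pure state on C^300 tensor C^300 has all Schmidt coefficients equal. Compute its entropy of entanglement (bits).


For a maximally entangled state in d x d:
S = log2(d) = log2(300)
= 8.2288

8.2288


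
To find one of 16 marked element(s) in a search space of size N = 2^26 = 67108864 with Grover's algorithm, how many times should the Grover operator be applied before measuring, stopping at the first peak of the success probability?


After j Grover iterations the success probability is P(j) = sin^2((2j+1)*theta), where sin(theta) = sqrt(k/N).
N = 2^26 = 67108864, k = 16
sin(theta) = sqrt(k/N) = 0.00048828125
theta = arcsin(sqrt(k/N)) = 0.0004882812694 rad
P(j) reaches its first maximum when (2j+1)*theta is as close as possible to pi/2, i.e. j = round(pi/(4*theta) - 1/2).
pi/(4*theta) - 1/2 = 1607.9954
(For comparison, the common estimate pi/4 * sqrt(N/k) = 1608.4954; the exact maximiser is used here.)
Optimal iterations = 1608

1608


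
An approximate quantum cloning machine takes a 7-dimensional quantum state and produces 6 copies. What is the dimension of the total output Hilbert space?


Output space = H^(tensor 6) where dim(H) = 7
dim = 7^6
= 49 (after 2 factors)
= 343 (after 3 factors)
= 2401 (after 4 factors)
= 16807 (after 5 factors)
= 117649 (after 6 factors)
= 117649

117649


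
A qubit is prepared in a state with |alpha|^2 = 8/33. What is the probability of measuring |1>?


|alpha|^2 = 8/33 = 0.2424
|beta|^2 = 1 - 8/33 = 25/33 = 0.7576
P(|1>) = |beta|^2 = 0.7576

0.7576


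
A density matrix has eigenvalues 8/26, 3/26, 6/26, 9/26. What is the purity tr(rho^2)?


tr(rho^2) = sum of eigenvalues squared
= (8/26)^2 + (3/26)^2 + (6/26)^2 + (9/26)^2
= (64 + 9 + 36 + 81) / 676
= 190/676
= 0.2811

0.2811


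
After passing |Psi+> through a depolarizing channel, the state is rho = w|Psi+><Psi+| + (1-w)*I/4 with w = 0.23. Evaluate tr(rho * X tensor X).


|Psi+> = (|01> + |10>)/sqrt(2)
For the pure Bell state, <X_A X_B> = +1 (Bell-state Pauli correlator).
The maximally-mixed part I/4 has tr(I/4 * P tensor P) = 0 for any traceless Pauli P.
So <X_A X_B>_rho = w * (+1) + (1 - w) * 0
= 0.23 * (+1)
= 0.2300

0.2300


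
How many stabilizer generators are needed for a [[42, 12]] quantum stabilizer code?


For an [[n,k]] stabilizer code:
Number of stabilizer generators = n - k
= 42 - 12
= 30

30


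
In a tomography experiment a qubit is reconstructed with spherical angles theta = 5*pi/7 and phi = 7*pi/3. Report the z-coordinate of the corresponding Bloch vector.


theta = 2.2440, phi = 7.3304
r_z = cos(theta) = -0.6235

-0.6235


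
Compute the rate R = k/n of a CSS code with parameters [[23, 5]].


Code rate R = k/n
= 5/23
= 0.2174

0.2174


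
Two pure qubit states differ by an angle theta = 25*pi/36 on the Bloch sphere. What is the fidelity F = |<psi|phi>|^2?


For states separated by angle theta on Bloch sphere:
F = cos^2(theta/2)
theta = 25*pi/36 = 2.1817
theta/2 = 1.0908
cos(theta/2) = 0.4617
F = 0.2132

0.2132


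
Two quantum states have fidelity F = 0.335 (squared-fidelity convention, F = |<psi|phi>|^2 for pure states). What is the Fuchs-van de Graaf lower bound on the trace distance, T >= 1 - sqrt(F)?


Fuchs-van de Graaf (squared-fidelity convention): 1 - sqrt(F) <= T <= sqrt(1 - F).
Lower bound: T >= 1 - sqrt(F)
sqrt(F) = sqrt(0.335) = 0.5788
T >= 1 - 0.5788
T >= 0.4212

0.4212


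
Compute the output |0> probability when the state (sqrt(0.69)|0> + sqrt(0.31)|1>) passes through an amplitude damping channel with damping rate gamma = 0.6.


For amplitude damping with parameter gamma on state sqrt(a)|0> + sqrt(b)|1>:
alpha^2 = 0.69, beta^2 = 0.31
P(|0>) = alpha^2 + gamma * beta^2
= 0.69 + 0.6 * 0.31
= 0.69 + 0.1860
= 0.8760

0.8760


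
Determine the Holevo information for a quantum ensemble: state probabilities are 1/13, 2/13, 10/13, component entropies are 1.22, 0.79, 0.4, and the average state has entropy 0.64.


chi = S(rho) - sum_i p_i * S(rho_i)
Weighted entropy = 1/13 * 1.22 + 2/13 * 0.79 + 10/13 * 0.4
= 0.5231
chi = 0.64 - 0.5231
= 0.1169

0.1169


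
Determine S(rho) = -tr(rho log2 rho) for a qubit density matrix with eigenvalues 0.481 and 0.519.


S = -p*log2(p) - (1-p)*log2(1-p)
p = 0.4810, 1-p = 0.5190
= -0.4810 * log2(0.4810) - 0.5190 * log2(0.5190)
= -(-0.5079) - (-0.4911)
= 0.9990

0.9990


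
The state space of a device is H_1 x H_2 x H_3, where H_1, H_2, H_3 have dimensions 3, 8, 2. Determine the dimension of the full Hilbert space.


dim(H_1 x H_2 x H_3) = 3 * 8 * 2
= 24 * 2
= 48

48


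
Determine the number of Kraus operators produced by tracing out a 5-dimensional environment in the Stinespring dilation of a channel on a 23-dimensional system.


Tracing out the environment in an orthonormal basis {|i>_E} gives Kraus operators K_i = <i|_E U |0>_E.
Number of Kraus operators = dim(H_env) = d_env
= 5

5


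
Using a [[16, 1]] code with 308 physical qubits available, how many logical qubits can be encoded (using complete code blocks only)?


Each code block uses 16 physical qubits for 1 logical qubit(s).
Number of complete blocks = floor(308 / 16) = 19
Logical qubits = 19 * 1
= 19

19


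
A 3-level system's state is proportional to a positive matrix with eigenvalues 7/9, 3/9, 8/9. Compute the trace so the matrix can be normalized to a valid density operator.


tr(M) = sum of eigenvalues
= 7/9 + 3/9 + 8/9
= 18/9
= 2.0000

2.0000


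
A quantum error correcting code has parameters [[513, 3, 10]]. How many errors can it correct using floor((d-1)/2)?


Code parameters: [[513, 3, 10]], distance d = 10.
Number of correctable errors = floor((d-1)/2)
= floor((10 - 1)/2)
= floor(9/2)
= 4

4


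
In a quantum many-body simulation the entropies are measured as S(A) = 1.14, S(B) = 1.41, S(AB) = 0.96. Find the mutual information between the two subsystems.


I(A:B) = S(A) + S(B) - S(AB)
= 1.14 + 1.41 - 0.96
= 1.5900

1.5900


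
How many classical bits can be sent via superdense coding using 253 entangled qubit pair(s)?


Superdense coding allows 2 classical bits per shared entangled pair.
253 pair(s) -> 2 * 253 = 506 classical bits

506


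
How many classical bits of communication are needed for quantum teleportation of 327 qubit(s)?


Quantum teleportation requires 2 classical bits per qubit teleported.
327 qubit(s) -> 2 * 327 = 654 classical bits

654


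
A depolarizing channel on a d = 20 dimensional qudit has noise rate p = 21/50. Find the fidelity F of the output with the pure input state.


F = (1-p) + p/d
= (1 - 0.4200) + 0.4200/20
= 0.5800 + 0.0210
= 0.6010

0.6010


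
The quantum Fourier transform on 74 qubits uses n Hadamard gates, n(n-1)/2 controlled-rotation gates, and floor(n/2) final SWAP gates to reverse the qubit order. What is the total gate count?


Hadamard gates: 74
Controlled rotations: n*(n-1)/2 = 74*73/2 = 2701
SWAP gates: floor(n/2) = floor(74/2) = 37
Total = 74 + 2701 + 37
= 2812

2812


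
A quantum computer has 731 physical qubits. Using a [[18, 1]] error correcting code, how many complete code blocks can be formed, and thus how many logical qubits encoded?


Each code block uses 18 physical qubits for 1 logical qubit(s).
Number of complete blocks = floor(731 / 18) = 40
Logical qubits = 40 * 1
= 40

40


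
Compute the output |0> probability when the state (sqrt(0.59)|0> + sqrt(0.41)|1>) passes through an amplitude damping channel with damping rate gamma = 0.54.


For amplitude damping with parameter gamma on state sqrt(a)|0> + sqrt(b)|1>:
alpha^2 = 0.59, beta^2 = 0.41
P(|0>) = alpha^2 + gamma * beta^2
= 0.59 + 0.54 * 0.41
= 0.59 + 0.2214
= 0.8114

0.8114


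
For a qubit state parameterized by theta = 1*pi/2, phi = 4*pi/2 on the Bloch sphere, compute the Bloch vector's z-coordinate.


theta = 1.5708, phi = 6.2832
r_z = cos(theta) = 0.0000

0.0000


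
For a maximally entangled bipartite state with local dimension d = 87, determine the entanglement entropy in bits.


For a maximally entangled state in d x d:
S = log2(d) = log2(87)
= 6.4429

6.4429


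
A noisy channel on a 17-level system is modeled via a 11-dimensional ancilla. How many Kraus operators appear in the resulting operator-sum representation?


Tracing out the environment in an orthonormal basis {|i>_E} gives Kraus operators K_i = <i|_E U |0>_E.
Number of Kraus operators = dim(H_env) = d_env
= 11

11


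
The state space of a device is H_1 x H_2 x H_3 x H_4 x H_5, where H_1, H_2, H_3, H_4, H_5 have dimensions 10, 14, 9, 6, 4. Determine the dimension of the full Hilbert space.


dim(H_1 x H_2 x H_3 x H_4 x H_5) = 10 * 14 * 9 * 6 * 4
= 140 * 9 * 6 * 4
= 1260 * 6 * 4
= 7560 * 4
= 30240

30240


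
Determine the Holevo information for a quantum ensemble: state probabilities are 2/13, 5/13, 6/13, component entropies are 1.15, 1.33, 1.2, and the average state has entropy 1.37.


chi = S(rho) - sum_i p_i * S(rho_i)
Weighted entropy = 2/13 * 1.15 + 5/13 * 1.33 + 6/13 * 1.2
= 1.2423
chi = 1.37 - 1.2423
= 0.1277

0.1277


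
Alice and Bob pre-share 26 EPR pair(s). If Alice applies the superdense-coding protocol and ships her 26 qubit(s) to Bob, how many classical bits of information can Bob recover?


Superdense coding allows 2 classical bits per shared entangled pair.
26 pair(s) -> 2 * 26 = 52 classical bits

52


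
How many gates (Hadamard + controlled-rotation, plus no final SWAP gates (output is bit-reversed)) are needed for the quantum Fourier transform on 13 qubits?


Hadamard gates: 13
Controlled rotations: n*(n-1)/2 = 13*12/2 = 78
SWAP gates: 0 (omitted)
Total = 13 + 78
= 91

91


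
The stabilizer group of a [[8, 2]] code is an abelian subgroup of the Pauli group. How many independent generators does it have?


For an [[n,k]] stabilizer code:
Number of stabilizer generators = n - k
= 8 - 2
= 6

6


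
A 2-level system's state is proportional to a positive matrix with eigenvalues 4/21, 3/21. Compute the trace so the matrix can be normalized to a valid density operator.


tr(M) = sum of eigenvalues
= 4/21 + 3/21
= 7/21
= 0.3333

0.3333


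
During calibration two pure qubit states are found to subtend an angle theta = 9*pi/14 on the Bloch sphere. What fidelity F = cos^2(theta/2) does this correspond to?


For states separated by angle theta on Bloch sphere:
F = cos^2(theta/2)
theta = 9*pi/14 = 2.0196
theta/2 = 1.0098
cos(theta/2) = 0.5320
F = 0.2831

0.2831


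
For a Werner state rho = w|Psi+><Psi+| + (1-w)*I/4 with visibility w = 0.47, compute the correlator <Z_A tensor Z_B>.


|Psi+> = (|01> + |10>)/sqrt(2)
For the pure Bell state, <Z_A Z_B> = -1 (Bell-state Pauli correlator).
The maximally-mixed part I/4 has tr(I/4 * P tensor P) = 0 for any traceless Pauli P.
So <Z_A Z_B>_rho = w * (-1) + (1 - w) * 0
= 0.47 * (-1)
= -0.4700

-0.4700


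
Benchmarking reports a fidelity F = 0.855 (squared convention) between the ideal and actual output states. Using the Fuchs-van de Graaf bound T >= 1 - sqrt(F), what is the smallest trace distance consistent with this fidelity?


Fuchs-van de Graaf (squared-fidelity convention): 1 - sqrt(F) <= T <= sqrt(1 - F).
Lower bound: T >= 1 - sqrt(F)
sqrt(F) = sqrt(0.855) = 0.9247
T >= 1 - 0.9247
T >= 0.0753

0.0753


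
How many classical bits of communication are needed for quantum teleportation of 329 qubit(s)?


Quantum teleportation requires 2 classical bits per qubit teleported.
329 qubit(s) -> 2 * 329 = 658 classical bits

658


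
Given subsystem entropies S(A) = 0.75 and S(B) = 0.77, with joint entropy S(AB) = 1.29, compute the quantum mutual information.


I(A:B) = S(A) + S(B) - S(AB)
= 0.75 + 0.77 - 1.29
= 0.2300

0.2300


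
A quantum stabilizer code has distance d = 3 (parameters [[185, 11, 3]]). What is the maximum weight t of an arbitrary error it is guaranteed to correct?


Code parameters: [[185, 11, 3]], distance d = 3.
Number of correctable errors = floor((d-1)/2)
= floor((3 - 1)/2)
= floor(2/2)
= 1

1


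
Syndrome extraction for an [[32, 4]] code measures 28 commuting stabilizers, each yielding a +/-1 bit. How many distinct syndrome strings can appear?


Each stabilizer generator gives a binary (+1 or -1) measurement outcome.
With 28 independent generators:
Total syndromes = 2^28
= 268435456

268435456


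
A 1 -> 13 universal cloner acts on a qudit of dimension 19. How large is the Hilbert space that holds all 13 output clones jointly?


Output space = H^(tensor 13) where dim(H) = 19
dim = 19^13
= 361 (after 2 factors)
= 6859 (after 3 factors)
= 130321 (after 4 factors)
= 2476099 (after 5 factors)
= 47045881 (after 6 factors)
= 893871739 (after 7 factors)
= 16983563041 (after 8 factors)
= 322687697779 (after 9 factors)
= 6131066257801 (after 10 factors)
= 116490258898219 (after 11 factors)
= 2213314919066161 (after 12 factors)
= 42052983462257059 (after 13 factors)
= 42052983462257059

42052983462257059


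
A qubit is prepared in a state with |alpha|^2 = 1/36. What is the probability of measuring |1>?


|alpha|^2 = 1/36 = 0.0278
|beta|^2 = 1 - 1/36 = 35/36 = 0.9722
P(|1>) = |beta|^2 = 0.9722

0.9722


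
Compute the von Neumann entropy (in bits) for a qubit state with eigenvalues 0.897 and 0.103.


S = -p*log2(p) - (1-p)*log2(1-p)
p = 0.8970, 1-p = 0.1030
= -0.8970 * log2(0.8970) - 0.1030 * log2(0.1030)
= -(-0.1407) - (-0.3378)
= 0.4784

0.4784


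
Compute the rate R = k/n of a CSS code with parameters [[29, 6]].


Code rate R = k/n
= 6/29
= 0.2069

0.2069


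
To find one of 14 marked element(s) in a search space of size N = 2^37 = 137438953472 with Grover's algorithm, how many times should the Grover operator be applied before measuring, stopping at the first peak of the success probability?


After j Grover iterations the success probability is P(j) = sin^2((2j+1)*theta), where sin(theta) = sqrt(k/N).
N = 2^37 = 137438953472, k = 14
sin(theta) = sqrt(k/N) = 1.009274029e-05
theta = arcsin(sqrt(k/N)) = 1.009274029e-05 rad
P(j) reaches its first maximum when (2j+1)*theta is as close as possible to pi/2, i.e. j = round(pi/(4*theta) - 1/2).
pi/(4*theta) - 1/2 = 77817.6287
(For comparison, the common estimate pi/4 * sqrt(N/k) = 77818.1287; the exact maximiser is used here.)
Optimal iterations = 77818

77818


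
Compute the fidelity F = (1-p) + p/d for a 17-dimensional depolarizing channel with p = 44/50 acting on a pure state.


F = (1-p) + p/d
= (1 - 0.8800) + 0.8800/17
= 0.1200 + 0.0518
= 0.1718

0.1718


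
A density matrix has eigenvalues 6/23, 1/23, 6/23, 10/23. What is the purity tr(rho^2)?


tr(rho^2) = sum of eigenvalues squared
= (6/23)^2 + (1/23)^2 + (6/23)^2 + (10/23)^2
= (36 + 1 + 36 + 100) / 529
= 173/529
= 0.3270

0.3270


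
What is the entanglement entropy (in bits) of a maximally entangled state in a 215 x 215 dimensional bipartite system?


For a maximally entangled state in d x d:
S = log2(d) = log2(215)
= 7.7482

7.7482


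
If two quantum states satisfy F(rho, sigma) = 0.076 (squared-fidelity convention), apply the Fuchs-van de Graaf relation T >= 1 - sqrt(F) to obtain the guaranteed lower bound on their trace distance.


Fuchs-van de Graaf (squared-fidelity convention): 1 - sqrt(F) <= T <= sqrt(1 - F).
Lower bound: T >= 1 - sqrt(F)
sqrt(F) = sqrt(0.076) = 0.2757
T >= 1 - 0.2757
T >= 0.7243

0.7243


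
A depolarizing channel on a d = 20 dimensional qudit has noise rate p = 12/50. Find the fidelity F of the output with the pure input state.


F = (1-p) + p/d
= (1 - 0.2400) + 0.2400/20
= 0.7600 + 0.0120
= 0.7720

0.7720


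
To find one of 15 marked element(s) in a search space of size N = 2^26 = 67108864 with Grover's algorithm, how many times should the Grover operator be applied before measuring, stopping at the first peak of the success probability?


After j Grover iterations the success probability is P(j) = sin^2((2j+1)*theta), where sin(theta) = sqrt(k/N).
N = 2^26 = 67108864, k = 15
sin(theta) = sqrt(k/N) = 0.0004727762874
theta = arcsin(sqrt(k/N)) = 0.000472776305 rad
P(j) reaches its first maximum when (2j+1)*theta is as close as possible to pi/2, i.e. j = round(pi/(4*theta) - 1/2).
pi/(4*theta) - 1/2 = 1660.7469
(For comparison, the common estimate pi/4 * sqrt(N/k) = 1661.2469; the exact maximiser is used here.)
Optimal iterations = 1661

1661


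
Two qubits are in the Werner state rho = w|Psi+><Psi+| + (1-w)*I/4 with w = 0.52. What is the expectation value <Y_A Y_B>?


|Psi+> = (|01> + |10>)/sqrt(2)
For the pure Bell state, <Y_A Y_B> = +1 (Bell-state Pauli correlator).
The maximally-mixed part I/4 has tr(I/4 * P tensor P) = 0 for any traceless Pauli P.
So <Y_A Y_B>_rho = w * (+1) + (1 - w) * 0
= 0.52 * (+1)
= 0.5200

0.5200


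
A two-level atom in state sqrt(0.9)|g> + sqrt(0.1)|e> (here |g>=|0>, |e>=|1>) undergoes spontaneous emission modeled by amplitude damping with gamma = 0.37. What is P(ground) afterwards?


For amplitude damping with parameter gamma on state sqrt(a)|0> + sqrt(b)|1>:
alpha^2 = 0.9, beta^2 = 0.1
P(|0>) = alpha^2 + gamma * beta^2
= 0.9 + 0.37 * 0.1
= 0.9 + 0.0370
= 0.9370

0.9370


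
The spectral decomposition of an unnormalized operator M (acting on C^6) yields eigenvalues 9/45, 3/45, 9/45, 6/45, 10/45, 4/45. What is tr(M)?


tr(M) = sum of eigenvalues
= 9/45 + 3/45 + 9/45 + 6/45 + 10/45 + 4/45
= 41/45
= 0.9111

0.9111


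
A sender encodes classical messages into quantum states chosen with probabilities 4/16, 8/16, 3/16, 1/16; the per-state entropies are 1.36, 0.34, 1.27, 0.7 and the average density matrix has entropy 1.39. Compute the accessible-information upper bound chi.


chi = S(rho) - sum_i p_i * S(rho_i)
Weighted entropy = 4/16 * 1.36 + 8/16 * 0.34 + 3/16 * 1.27 + 1/16 * 0.7
= 0.7919
chi = 1.39 - 0.7919
= 0.5981

0.5981


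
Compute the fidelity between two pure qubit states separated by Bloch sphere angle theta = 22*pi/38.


For states separated by angle theta on Bloch sphere:
F = cos^2(theta/2)
theta = 22*pi/38 = 1.8188
theta/2 = 0.9094
cos(theta/2) = 0.6142
F = 0.3773

0.3773


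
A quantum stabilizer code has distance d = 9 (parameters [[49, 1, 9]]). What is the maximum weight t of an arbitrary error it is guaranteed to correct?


Code parameters: [[49, 1, 9]], distance d = 9.
Number of correctable errors = floor((d-1)/2)
= floor((9 - 1)/2)
= floor(8/2)
= 4

4


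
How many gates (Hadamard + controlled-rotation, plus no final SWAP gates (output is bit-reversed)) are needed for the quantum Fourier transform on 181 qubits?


Hadamard gates: 181
Controlled rotations: n*(n-1)/2 = 181*180/2 = 16290
SWAP gates: 0 (omitted)
Total = 181 + 16290
= 16471

16471


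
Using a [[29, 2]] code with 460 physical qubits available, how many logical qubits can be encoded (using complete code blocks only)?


Each code block uses 29 physical qubits for 2 logical qubit(s).
Number of complete blocks = floor(460 / 29) = 15
Logical qubits = 15 * 2
= 30

30


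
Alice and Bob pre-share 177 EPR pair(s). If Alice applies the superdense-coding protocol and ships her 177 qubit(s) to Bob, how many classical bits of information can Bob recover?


Superdense coding allows 2 classical bits per shared entangled pair.
177 pair(s) -> 2 * 177 = 354 classical bits

354


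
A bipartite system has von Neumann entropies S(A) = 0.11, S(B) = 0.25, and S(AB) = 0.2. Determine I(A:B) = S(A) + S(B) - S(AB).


I(A:B) = S(A) + S(B) - S(AB)
= 0.11 + 0.25 - 0.2
= 0.1600

0.1600


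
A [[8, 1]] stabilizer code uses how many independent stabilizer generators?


For an [[n,k]] stabilizer code:
Number of stabilizer generators = n - k
= 8 - 1
= 7

7


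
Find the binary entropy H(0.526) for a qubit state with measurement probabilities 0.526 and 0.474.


S = -p*log2(p) - (1-p)*log2(1-p)
p = 0.5260, 1-p = 0.4740
= -0.5260 * log2(0.5260) - 0.4740 * log2(0.4740)
= -(-0.4875) - (-0.5105)
= 0.9980

0.9980


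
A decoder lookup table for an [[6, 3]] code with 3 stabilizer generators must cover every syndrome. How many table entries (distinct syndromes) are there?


Each stabilizer generator gives a binary (+1 or -1) measurement outcome.
With 3 independent generators:
Total syndromes = 2^3
= 8

8


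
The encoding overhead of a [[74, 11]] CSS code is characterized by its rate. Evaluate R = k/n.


Code rate R = k/n
= 11/74
= 0.1486

0.1486


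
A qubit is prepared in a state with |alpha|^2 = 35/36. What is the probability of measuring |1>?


|alpha|^2 = 35/36 = 0.9722
|beta|^2 = 1 - 35/36 = 1/36 = 0.0278
P(|1>) = |beta|^2 = 0.0278

0.0278


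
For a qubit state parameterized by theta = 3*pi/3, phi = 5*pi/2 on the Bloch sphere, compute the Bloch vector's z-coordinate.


theta = 3.1416, phi = 7.8540
r_z = cos(theta) = -1.0000

-1.0000


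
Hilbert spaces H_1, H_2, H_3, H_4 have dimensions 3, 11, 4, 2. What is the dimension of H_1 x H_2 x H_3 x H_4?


dim(H_1 x H_2 x H_3 x H_4) = 3 * 11 * 4 * 2
= 33 * 4 * 2
= 132 * 2
= 264

264


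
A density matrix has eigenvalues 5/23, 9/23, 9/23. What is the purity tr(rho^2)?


tr(rho^2) = sum of eigenvalues squared
= (5/23)^2 + (9/23)^2 + (9/23)^2
= (25 + 81 + 81) / 529
= 187/529
= 0.3535

0.3535


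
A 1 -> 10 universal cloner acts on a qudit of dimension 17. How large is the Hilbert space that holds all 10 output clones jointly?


Output space = H^(tensor 10) where dim(H) = 17
dim = 17^10
= 289 (after 2 factors)
= 4913 (after 3 factors)
= 83521 (after 4 factors)
= 1419857 (after 5 factors)
= 24137569 (after 6 factors)
= 410338673 (after 7 factors)
= 6975757441 (after 8 factors)
= 118587876497 (after 9 factors)
= 2015993900449 (after 10 factors)
= 2015993900449

2015993900449


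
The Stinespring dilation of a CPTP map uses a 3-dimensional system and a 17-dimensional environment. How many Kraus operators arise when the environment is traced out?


Tracing out the environment in an orthonormal basis {|i>_E} gives Kraus operators K_i = <i|_E U |0>_E.
Number of Kraus operators = dim(H_env) = d_env
= 17

17


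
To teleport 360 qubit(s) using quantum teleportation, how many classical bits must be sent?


Quantum teleportation requires 2 classical bits per qubit teleported.
360 qubit(s) -> 2 * 360 = 720 classical bits

720


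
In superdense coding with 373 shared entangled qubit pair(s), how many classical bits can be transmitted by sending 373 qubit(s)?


Superdense coding allows 2 classical bits per shared entangled pair.
373 pair(s) -> 2 * 373 = 746 classical bits

746


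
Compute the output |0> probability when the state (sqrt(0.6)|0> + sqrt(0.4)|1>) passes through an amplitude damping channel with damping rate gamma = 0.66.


For amplitude damping with parameter gamma on state sqrt(a)|0> + sqrt(b)|1>:
alpha^2 = 0.6, beta^2 = 0.4
P(|0>) = alpha^2 + gamma * beta^2
= 0.6 + 0.66 * 0.4
= 0.6 + 0.2640
= 0.8640

0.8640


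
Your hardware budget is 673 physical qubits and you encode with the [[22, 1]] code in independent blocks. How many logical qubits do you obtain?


Each code block uses 22 physical qubits for 1 logical qubit(s).
Number of complete blocks = floor(673 / 22) = 30
Logical qubits = 30 * 1
= 30

30


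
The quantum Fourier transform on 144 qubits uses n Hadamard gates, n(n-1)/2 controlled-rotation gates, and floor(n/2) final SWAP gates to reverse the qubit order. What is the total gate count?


Hadamard gates: 144
Controlled rotations: n*(n-1)/2 = 144*143/2 = 10296
SWAP gates: floor(n/2) = floor(144/2) = 72
Total = 144 + 10296 + 72
= 10512

10512


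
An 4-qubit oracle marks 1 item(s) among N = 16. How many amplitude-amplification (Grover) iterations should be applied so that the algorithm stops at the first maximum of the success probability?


After j Grover iterations the success probability is P(j) = sin^2((2j+1)*theta), where sin(theta) = sqrt(k/N).
N = 2^4 = 16, k = 1
sin(theta) = sqrt(k/N) = 0.25
theta = arcsin(sqrt(k/N)) = 0.2526802551 rad
P(j) reaches its first maximum when (2j+1)*theta is as close as possible to pi/2, i.e. j = round(pi/(4*theta) - 1/2).
pi/(4*theta) - 1/2 = 2.6083
(For comparison, the common estimate pi/4 * sqrt(N/k) = 3.1416; the exact maximiser is used here.)
Optimal iterations = 3

3


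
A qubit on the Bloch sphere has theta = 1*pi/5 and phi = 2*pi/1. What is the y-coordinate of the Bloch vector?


theta = 0.6283, phi = 6.2832
r_y = sin(theta)*sin(phi) = 0.5878 * 0.0000
r_y = 0.0000

0.0000


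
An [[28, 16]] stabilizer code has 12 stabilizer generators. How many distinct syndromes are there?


Each stabilizer generator gives a binary (+1 or -1) measurement outcome.
With 12 independent generators:
Total syndromes = 2^12
= 4096

4096


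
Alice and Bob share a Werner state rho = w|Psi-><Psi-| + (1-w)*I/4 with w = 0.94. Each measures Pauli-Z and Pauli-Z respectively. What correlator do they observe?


|Psi-> = (|01> - |10>)/sqrt(2)
For the pure Bell state, <Z_A Z_B> = -1 (Bell-state Pauli correlator).
The maximally-mixed part I/4 has tr(I/4 * P tensor P) = 0 for any traceless Pauli P.
So <Z_A Z_B>_rho = w * (-1) + (1 - w) * 0
= 0.94 * (-1)
= -0.9400

-0.9400


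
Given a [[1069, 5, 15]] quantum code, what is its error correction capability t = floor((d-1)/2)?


Code parameters: [[1069, 5, 15]], distance d = 15.
Number of correctable errors = floor((d-1)/2)
= floor((15 - 1)/2)
= floor(14/2)
= 7

7


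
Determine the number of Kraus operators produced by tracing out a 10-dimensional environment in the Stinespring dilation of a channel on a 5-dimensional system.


Tracing out the environment in an orthonormal basis {|i>_E} gives Kraus operators K_i = <i|_E U |0>_E.
Number of Kraus operators = dim(H_env) = d_env
= 10

10


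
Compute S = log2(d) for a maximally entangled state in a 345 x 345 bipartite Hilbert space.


For a maximally entangled state in d x d:
S = log2(d) = log2(345)
= 8.4305

8.4305


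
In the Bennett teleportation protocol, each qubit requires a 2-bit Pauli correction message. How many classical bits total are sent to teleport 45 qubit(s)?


Quantum teleportation requires 2 classical bits per qubit teleported.
45 qubit(s) -> 2 * 45 = 90 classical bits

90


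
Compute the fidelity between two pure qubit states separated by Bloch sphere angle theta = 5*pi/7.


For states separated by angle theta on Bloch sphere:
F = cos^2(theta/2)
theta = 5*pi/7 = 2.2440
theta/2 = 1.1220
cos(theta/2) = 0.4339
F = 0.1883

0.1883


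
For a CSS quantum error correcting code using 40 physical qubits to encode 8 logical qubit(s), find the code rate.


Code rate R = k/n
= 8/40
= 0.2000

0.2000


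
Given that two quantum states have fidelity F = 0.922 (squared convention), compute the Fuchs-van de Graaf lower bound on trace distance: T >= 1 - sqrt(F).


Fuchs-van de Graaf (squared-fidelity convention): 1 - sqrt(F) <= T <= sqrt(1 - F).
Lower bound: T >= 1 - sqrt(F)
sqrt(F) = sqrt(0.922) = 0.9602
T >= 1 - 0.9602
T >= 0.0398

0.0398


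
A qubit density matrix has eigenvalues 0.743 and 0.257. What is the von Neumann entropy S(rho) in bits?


S = -p*log2(p) - (1-p)*log2(1-p)
p = 0.7430, 1-p = 0.2570
= -0.7430 * log2(0.7430) - 0.2570 * log2(0.2570)
= -(-0.3184) - (-0.5038)
= 0.8222

0.8222


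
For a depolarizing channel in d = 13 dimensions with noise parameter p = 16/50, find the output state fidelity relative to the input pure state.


F = (1-p) + p/d
= (1 - 0.3200) + 0.3200/13
= 0.6800 + 0.0246
= 0.7046

0.7046


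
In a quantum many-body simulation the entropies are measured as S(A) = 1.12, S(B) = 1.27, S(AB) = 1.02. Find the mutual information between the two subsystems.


I(A:B) = S(A) + S(B) - S(AB)
= 1.12 + 1.27 - 1.02
= 1.3700

1.3700


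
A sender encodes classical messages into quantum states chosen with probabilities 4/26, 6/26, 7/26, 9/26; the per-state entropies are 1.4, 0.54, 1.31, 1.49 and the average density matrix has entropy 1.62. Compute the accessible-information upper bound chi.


chi = S(rho) - sum_i p_i * S(rho_i)
Weighted entropy = 4/26 * 1.4 + 6/26 * 0.54 + 7/26 * 1.31 + 9/26 * 1.49
= 1.2085
chi = 1.62 - 1.2085
= 0.4115

0.4115


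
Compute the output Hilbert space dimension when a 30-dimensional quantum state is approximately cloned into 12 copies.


Output space = H^(tensor 12) where dim(H) = 30
dim = 30^12
= 900 (after 2 factors)
= 27000 (after 3 factors)
= 810000 (after 4 factors)
= 24300000 (after 5 factors)
= 729000000 (after 6 factors)
= 21870000000 (after 7 factors)
= 656100000000 (after 8 factors)
= 19683000000000 (after 9 factors)
= 590490000000000 (after 10 factors)
= 17714700000000000 (after 11 factors)
= 531441000000000000 (after 12 factors)
= 531441000000000000

531441000000000000


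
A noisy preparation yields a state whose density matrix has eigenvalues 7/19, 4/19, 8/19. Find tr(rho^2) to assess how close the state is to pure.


tr(rho^2) = sum of eigenvalues squared
= (7/19)^2 + (4/19)^2 + (8/19)^2
= (49 + 16 + 64) / 361
= 129/361
= 0.3573

0.3573


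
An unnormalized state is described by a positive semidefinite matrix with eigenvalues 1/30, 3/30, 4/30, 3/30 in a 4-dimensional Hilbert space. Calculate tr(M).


tr(M) = sum of eigenvalues
= 1/30 + 3/30 + 4/30 + 3/30
= 11/30
= 0.3667

0.3667


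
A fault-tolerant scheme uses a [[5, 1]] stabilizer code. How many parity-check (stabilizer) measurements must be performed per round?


For an [[n,k]] stabilizer code:
Number of stabilizer generators = n - k
= 5 - 1
= 4

4


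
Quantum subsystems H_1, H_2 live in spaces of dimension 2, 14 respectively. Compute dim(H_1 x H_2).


dim(H_1 x H_2) = 2 * 14
= 28

28


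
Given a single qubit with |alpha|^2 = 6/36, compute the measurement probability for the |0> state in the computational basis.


|alpha|^2 = 6/36 = 0.1667
|beta|^2 = 1 - 6/36 = 30/36 = 0.8333
P(|0>) = |alpha|^2 = 0.1667

0.1667


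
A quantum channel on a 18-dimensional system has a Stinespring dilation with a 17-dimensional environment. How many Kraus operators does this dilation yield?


Tracing out the environment in an orthonormal basis {|i>_E} gives Kraus operators K_i = <i|_E U |0>_E.
Number of Kraus operators = dim(H_env) = d_env
= 17

17


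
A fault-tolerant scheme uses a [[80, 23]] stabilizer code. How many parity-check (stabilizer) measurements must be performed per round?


For an [[n,k]] stabilizer code:
Number of stabilizer generators = n - k
= 80 - 23
= 57

57


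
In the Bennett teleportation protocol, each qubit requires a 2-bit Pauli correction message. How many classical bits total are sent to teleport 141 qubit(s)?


Quantum teleportation requires 2 classical bits per qubit teleported.
141 qubit(s) -> 2 * 141 = 282 classical bits

282


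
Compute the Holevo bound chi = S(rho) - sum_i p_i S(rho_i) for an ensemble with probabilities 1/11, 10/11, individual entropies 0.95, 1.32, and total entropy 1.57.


chi = S(rho) - sum_i p_i * S(rho_i)
Weighted entropy = 1/11 * 0.95 + 10/11 * 1.32
= 1.2864
chi = 1.57 - 1.2864
= 0.2836

0.2836


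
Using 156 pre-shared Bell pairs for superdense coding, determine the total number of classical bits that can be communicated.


Superdense coding allows 2 classical bits per shared entangled pair.
156 pair(s) -> 2 * 156 = 312 classical bits

312


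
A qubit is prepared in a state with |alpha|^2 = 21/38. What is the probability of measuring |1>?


|alpha|^2 = 21/38 = 0.5526
|beta|^2 = 1 - 21/38 = 17/38 = 0.4474
P(|1>) = |beta|^2 = 0.4474

0.4474


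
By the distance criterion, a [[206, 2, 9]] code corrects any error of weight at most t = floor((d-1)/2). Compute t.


Code parameters: [[206, 2, 9]], distance d = 9.
Number of correctable errors = floor((d-1)/2)
= floor((9 - 1)/2)
= floor(8/2)
= 4

4


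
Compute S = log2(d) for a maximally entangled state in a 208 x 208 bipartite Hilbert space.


For a maximally entangled state in d x d:
S = log2(d) = log2(208)
= 7.7004

7.7004


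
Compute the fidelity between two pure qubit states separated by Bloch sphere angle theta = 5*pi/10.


For states separated by angle theta on Bloch sphere:
F = cos^2(theta/2)
theta = 5*pi/10 = 1.5708
theta/2 = 0.7854
cos(theta/2) = 0.7071
F = 0.5000

0.5000


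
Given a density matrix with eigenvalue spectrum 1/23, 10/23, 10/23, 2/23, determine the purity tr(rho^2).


tr(rho^2) = sum of eigenvalues squared
= (1/23)^2 + (10/23)^2 + (10/23)^2 + (2/23)^2
= (1 + 100 + 100 + 4) / 529
= 205/529
= 0.3875

0.3875


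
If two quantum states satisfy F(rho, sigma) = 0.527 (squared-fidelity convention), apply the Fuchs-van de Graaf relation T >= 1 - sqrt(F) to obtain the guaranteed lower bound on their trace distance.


Fuchs-van de Graaf (squared-fidelity convention): 1 - sqrt(F) <= T <= sqrt(1 - F).
Lower bound: T >= 1 - sqrt(F)
sqrt(F) = sqrt(0.527) = 0.7259
T >= 1 - 0.7259
T >= 0.2741

0.2741


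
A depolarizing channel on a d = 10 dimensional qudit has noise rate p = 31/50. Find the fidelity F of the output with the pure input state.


F = (1-p) + p/d
= (1 - 0.6200) + 0.6200/10
= 0.3800 + 0.0620
= 0.4420

0.4420


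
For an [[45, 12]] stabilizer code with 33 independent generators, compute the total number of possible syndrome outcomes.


Each stabilizer generator gives a binary (+1 or -1) measurement outcome.
With 33 independent generators:
Total syndromes = 2^33
= 8589934592

8589934592


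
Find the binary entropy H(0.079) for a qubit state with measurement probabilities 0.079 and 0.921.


S = -p*log2(p) - (1-p)*log2(1-p)
p = 0.0790, 1-p = 0.9210
= -0.0790 * log2(0.0790) - 0.9210 * log2(0.9210)
= -(-0.2893) - (-0.1093)
= 0.3986

0.3986


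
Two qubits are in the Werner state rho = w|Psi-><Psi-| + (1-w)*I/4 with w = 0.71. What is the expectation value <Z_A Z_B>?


|Psi-> = (|01> - |10>)/sqrt(2)
For the pure Bell state, <Z_A Z_B> = -1 (Bell-state Pauli correlator).
The maximally-mixed part I/4 has tr(I/4 * P tensor P) = 0 for any traceless Pauli P.
So <Z_A Z_B>_rho = w * (-1) + (1 - w) * 0
= 0.71 * (-1)
= -0.7100

-0.7100


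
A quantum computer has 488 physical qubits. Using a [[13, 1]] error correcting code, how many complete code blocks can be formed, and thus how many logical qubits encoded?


Each code block uses 13 physical qubits for 1 logical qubit(s).
Number of complete blocks = floor(488 / 13) = 37
Logical qubits = 37 * 1
= 37

37


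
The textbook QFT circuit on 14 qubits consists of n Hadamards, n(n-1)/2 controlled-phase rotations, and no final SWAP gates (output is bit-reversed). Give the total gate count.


Hadamard gates: 14
Controlled rotations: n*(n-1)/2 = 14*13/2 = 91
SWAP gates: 0 (omitted)
Total = 14 + 91
= 105

105


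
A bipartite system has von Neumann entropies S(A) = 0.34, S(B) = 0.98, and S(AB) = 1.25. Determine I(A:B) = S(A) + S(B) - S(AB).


I(A:B) = S(A) + S(B) - S(AB)
= 0.34 + 0.98 - 1.25
= 0.0700

0.0700


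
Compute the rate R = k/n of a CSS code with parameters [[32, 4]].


Code rate R = k/n
= 4/32
= 0.1250

0.1250


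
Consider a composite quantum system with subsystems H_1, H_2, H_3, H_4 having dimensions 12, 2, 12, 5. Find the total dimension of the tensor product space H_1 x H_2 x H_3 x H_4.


dim(H_1 x H_2 x H_3 x H_4) = 12 * 2 * 12 * 5
= 24 * 12 * 5
= 288 * 5
= 1440

1440


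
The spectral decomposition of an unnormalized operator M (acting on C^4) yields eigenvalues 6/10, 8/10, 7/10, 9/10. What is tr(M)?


tr(M) = sum of eigenvalues
= 6/10 + 8/10 + 7/10 + 9/10
= 30/10
= 3.0000

3.0000


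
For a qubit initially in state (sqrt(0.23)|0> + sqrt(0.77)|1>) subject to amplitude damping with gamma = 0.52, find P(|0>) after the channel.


For amplitude damping with parameter gamma on state sqrt(a)|0> + sqrt(b)|1>:
alpha^2 = 0.23, beta^2 = 0.77
P(|0>) = alpha^2 + gamma * beta^2
= 0.23 + 0.52 * 0.77
= 0.23 + 0.4004
= 0.6304

0.6304


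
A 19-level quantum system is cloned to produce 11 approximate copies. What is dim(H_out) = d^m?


Output space = H^(tensor 11) where dim(H) = 19
dim = 19^11
= 361 (after 2 factors)
= 6859 (after 3 factors)
= 130321 (after 4 factors)
= 2476099 (after 5 factors)
= 47045881 (after 6 factors)
= 893871739 (after 7 factors)
= 16983563041 (after 8 factors)
= 322687697779 (after 9 factors)
= 6131066257801 (after 10 factors)
= 116490258898219 (after 11 factors)
= 116490258898219

116490258898219


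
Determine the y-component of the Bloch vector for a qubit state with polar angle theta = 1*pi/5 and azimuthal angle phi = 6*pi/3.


theta = 0.6283, phi = 6.2832
r_y = sin(theta)*sin(phi) = 0.5878 * 0.0000
r_y = 0.0000

0.0000


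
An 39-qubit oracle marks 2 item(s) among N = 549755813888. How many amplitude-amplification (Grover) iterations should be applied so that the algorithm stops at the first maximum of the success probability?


After j Grover iterations the success probability is P(j) = sin^2((2j+1)*theta), where sin(theta) = sqrt(k/N).
N = 2^39 = 549755813888, k = 2
sin(theta) = sqrt(k/N) = 1.907348633e-06
theta = arcsin(sqrt(k/N)) = 1.907348633e-06 rad
P(j) reaches its first maximum when (2j+1)*theta is as close as possible to pi/2, i.e. j = round(pi/(4*theta) - 1/2).
pi/(4*theta) - 1/2 = 411774.3323
(For comparison, the common estimate pi/4 * sqrt(N/k) = 411774.8323; the exact maximiser is used here.)
Optimal iterations = 411774

411774


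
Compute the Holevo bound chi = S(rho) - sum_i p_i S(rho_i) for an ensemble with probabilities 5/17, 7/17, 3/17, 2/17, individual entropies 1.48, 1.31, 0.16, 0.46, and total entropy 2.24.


chi = S(rho) - sum_i p_i * S(rho_i)
Weighted entropy = 5/17 * 1.48 + 7/17 * 1.31 + 3/17 * 0.16 + 2/17 * 0.46
= 1.0571
chi = 2.24 - 1.0571
= 1.1829

1.1829


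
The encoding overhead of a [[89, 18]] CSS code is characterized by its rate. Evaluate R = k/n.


Code rate R = k/n
= 18/89
= 0.2022

0.2022


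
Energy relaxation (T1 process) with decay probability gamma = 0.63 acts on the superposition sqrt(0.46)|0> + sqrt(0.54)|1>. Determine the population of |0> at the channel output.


For amplitude damping with parameter gamma on state sqrt(a)|0> + sqrt(b)|1>:
alpha^2 = 0.46, beta^2 = 0.54
P(|0>) = alpha^2 + gamma * beta^2
= 0.46 + 0.63 * 0.54
= 0.46 + 0.3402
= 0.8002

0.8002


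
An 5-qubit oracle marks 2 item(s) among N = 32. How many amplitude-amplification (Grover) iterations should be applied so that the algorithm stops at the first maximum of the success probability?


After j Grover iterations the success probability is P(j) = sin^2((2j+1)*theta), where sin(theta) = sqrt(k/N).
N = 2^5 = 32, k = 2
sin(theta) = sqrt(k/N) = 0.25
theta = arcsin(sqrt(k/N)) = 0.2526802551 rad
P(j) reaches its first maximum when (2j+1)*theta is as close as possible to pi/2, i.e. j = round(pi/(4*theta) - 1/2).
pi/(4*theta) - 1/2 = 2.6083
(For comparison, the common estimate pi/4 * sqrt(N/k) = 3.1416; the exact maximiser is used here.)
Optimal iterations = 3

3


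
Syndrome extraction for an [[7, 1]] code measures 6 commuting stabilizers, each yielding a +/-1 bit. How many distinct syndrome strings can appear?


Each stabilizer generator gives a binary (+1 or -1) measurement outcome.
With 6 independent generators:
Total syndromes = 2^6
= 64

64


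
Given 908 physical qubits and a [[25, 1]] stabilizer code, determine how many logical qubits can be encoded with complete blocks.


Each code block uses 25 physical qubits for 1 logical qubit(s).
Number of complete blocks = floor(908 / 25) = 36
Logical qubits = 36 * 1
= 36

36
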